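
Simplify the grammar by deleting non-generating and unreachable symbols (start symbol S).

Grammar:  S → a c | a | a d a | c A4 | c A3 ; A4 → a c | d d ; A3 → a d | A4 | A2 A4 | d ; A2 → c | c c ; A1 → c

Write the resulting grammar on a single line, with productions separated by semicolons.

Generating nonterminals: {A1, A2, A3, A4, S}.
Reachable from S after that: {A2, A3, A4, S}.
Removed useless symbols: {A1} and every production mentioning them.

S → a c | a | a d a | c A4 | c A3; A4 → a c | d d; A3 → a d | A4 | A2 A4 | d; A2 → c | c c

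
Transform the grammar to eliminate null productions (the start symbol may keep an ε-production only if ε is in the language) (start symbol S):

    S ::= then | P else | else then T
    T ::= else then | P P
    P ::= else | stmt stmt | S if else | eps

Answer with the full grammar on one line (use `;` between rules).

S ::= then | P else | else | else then T | else then; T ::= else then | P P | P; P ::= else | stmt stmt | S if else

The nullable symbols are {P, T}.
ε ∉ L(G), so no ε-production is kept.
Expand every rule over subsets of its nullable positions: S → P else gives P else | else. S → else then T gives else then T | else then. T → P P gives P P | P.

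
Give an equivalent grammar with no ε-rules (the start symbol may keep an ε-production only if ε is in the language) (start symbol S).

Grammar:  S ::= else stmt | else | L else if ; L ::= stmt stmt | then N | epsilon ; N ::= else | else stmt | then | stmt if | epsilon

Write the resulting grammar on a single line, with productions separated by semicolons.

Nullable nonterminals: {L, N}.
ε ∉ L(G), so no ε-production is kept.
For each production, add variants omitting each subset of nullable occurrences: S → L else if gives L else if | else if. L → then N gives then N | then.

S ::= else stmt | else | L else if | else if; L ::= stmt stmt | then N | then; N ::= else | else stmt | then | stmt if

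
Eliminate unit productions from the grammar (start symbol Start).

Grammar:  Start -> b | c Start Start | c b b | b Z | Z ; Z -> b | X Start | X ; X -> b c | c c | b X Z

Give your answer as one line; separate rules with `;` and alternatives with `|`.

Unit pairs: Start ⇒* {X, Z}; Z ⇒* {X}.
For every A with A ⇒* B via unit rules, add B's non-unit alternatives to A; then delete every rule of the form X → Y.

Start -> b | X Start | c Start Start | c b b | b Z | b c | c c | b X Z; Z -> b | X Start | b c | c c | b X Z; X -> b c | c c | b X Z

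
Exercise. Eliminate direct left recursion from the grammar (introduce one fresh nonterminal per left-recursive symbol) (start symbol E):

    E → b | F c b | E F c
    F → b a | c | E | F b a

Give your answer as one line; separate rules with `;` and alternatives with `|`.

E → b E' | F c b E'; F → b a F' | c F' | E F'; E' → F c E' | ε; F' → b a F' | ε

Directly left-recursive nonterminals: E, F.
For E: α = {F c}, β = {b, F c b}. Rewrite as E → β E' and E' → α E' | ε.
For F: α = {b a}, β = {b a, c, E}. Rewrite as F → β F' and F' → α F' | ε.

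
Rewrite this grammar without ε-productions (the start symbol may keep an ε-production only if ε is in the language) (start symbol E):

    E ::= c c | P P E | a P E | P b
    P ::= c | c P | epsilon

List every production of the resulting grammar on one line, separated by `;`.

The nullable symbols are {P}.
ε ∉ L(G), so no ε-production is kept.
Expand every rule over subsets of its nullable positions: E → P P E gives P P E | P E. E → a P E gives a P E | a E. E → P b gives P b | b.

E ::= c c | P P E | P E | a P E | a E | P b | b; P ::= c | c P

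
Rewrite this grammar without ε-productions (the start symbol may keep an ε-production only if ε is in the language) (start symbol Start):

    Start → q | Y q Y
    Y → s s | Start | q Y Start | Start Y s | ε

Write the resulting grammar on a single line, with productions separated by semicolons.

Nullable nonterminals: {Y}.
ε ∉ L(G), so no ε-production is kept.
Add the nullable-subset variants: Start → Y q Y gives Y q Y | Y q | q Y. Y → q Y Start gives q Y Start | q Start. Y → Start Y s gives Start Y s | Start s.

Start → q | Y q Y | Y q | q Y; Y → s s | Start | q Y Start | q Start | Start Y s | Start s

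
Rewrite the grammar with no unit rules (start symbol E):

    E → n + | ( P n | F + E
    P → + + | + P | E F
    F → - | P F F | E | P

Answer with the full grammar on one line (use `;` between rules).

E → n + | ( P n | F + E; P → + + | + P | E F; F → n + | ( P n | F + E | - | P F F | + + | + P | E F

Unit pairs: F ⇒* {E, P}.
For every A with A ⇒* B via unit rules, add B's non-unit alternatives to A; then delete every rule of the form X → Y.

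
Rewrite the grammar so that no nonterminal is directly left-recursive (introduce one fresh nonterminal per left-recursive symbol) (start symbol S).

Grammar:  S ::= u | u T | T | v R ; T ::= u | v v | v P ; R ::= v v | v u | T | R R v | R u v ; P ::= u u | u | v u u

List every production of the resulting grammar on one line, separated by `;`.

Left recursion appears on R.
For R: α = {R v, u v}, β = {v v, v u, T}. Rewrite as R → β R' and R' → α R' | ε.

S ::= u | u T | T | v R; T ::= u | v v | v P; R ::= v v R' | v u R' | T R'; P ::= u u | u | v u u; R' ::= R v R' | u v R' | eps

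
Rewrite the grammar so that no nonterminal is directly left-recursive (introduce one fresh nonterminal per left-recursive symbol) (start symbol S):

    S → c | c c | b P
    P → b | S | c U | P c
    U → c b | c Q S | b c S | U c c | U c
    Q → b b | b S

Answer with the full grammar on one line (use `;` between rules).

P, U are directly left-recursive.
For P: α = {c}, β = {b, S, c U}. Rewrite as P → β P' and P' → α P' | ε.
For U: α = {c c, c}, β = {c b, c Q S, b c S}. Rewrite as U → β U' and U' → α U' | ε.

S → c | c c | b P; P → b P' | S P' | c U P'; U → c b U' | c Q S U' | b c S U'; Q → b b | b S; P' → c P' | ε; U' → c c U' | c U' | ε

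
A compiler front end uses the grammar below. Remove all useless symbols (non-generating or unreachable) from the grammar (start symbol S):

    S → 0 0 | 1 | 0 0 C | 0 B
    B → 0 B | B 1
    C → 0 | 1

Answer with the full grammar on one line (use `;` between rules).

S → 0 0 | 1 | 0 0 C; C → 0 | 1

Generating nonterminals: {C, S}.
Reachable from S after that: {C, S}.
Removed useless symbols: {B} and every production mentioning them.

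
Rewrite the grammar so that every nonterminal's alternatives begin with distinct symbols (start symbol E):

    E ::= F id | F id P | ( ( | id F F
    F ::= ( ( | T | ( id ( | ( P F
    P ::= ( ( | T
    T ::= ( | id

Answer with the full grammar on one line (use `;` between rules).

E has alternatives sharing prefix 'F id': factor to E → F id E' with E' → ε | P.
F has alternatives sharing prefix '(': factor to F → ( F' with F' → ( | id ( | P F.

E ::= ( ( | id F F | F id E'; F ::= T | ( F'; P ::= ( ( | T; T ::= ( | id; E' ::= epsilon | P; F' ::= ( | id ( | P F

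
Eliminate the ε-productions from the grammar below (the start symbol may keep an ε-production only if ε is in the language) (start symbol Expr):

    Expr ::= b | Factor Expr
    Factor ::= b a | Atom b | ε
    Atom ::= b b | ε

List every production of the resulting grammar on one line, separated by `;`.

Expr ::= b | Factor Expr; Factor ::= b a | Atom b | b; Atom ::= b b

The nullable symbols are {Atom, Factor}.
ε ∉ L(G), so no ε-production is kept.
For each production, add variants omitting each subset of nullable occurrences: Factor → Atom b gives Atom b | b.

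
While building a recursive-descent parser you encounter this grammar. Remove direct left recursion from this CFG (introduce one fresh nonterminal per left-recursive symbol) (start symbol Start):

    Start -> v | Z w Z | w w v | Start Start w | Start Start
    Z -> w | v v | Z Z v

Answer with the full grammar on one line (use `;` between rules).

Start -> v Start1 | Z w Z Start1 | w w v Start1; Z -> w Z1 | v v Z1; Start1 -> Start w Start1 | Start Start1 | ε; Z1 -> Z v Z1 | ε

Left recursion appears on Start, Z.
For Start: α = {Start w, Start}, β = {v, Z w Z, w w v}. Rewrite as Start → β Start1 and Start1 → α Start1 | ε.
For Z: α = {Z v}, β = {w, v v}. Rewrite as Z → β Z1 and Z1 → α Z1 | ε.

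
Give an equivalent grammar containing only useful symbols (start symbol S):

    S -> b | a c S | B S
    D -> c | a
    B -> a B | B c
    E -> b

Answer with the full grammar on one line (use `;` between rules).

Generating nonterminals: {D, E, S}.
Reachable from S after that: {S}.
Removed useless symbols: {B, D, E} and every production mentioning them.

S -> b | a c S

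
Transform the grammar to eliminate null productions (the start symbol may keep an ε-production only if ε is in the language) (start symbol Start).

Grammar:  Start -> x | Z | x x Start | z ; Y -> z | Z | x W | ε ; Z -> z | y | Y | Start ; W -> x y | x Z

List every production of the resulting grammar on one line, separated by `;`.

Nullable set = {Start, Y, Z}.
ε ∈ L(G) since Start is nullable, so keep Start → ε.
For each production, add variants omitting each subset of nullable occurrences: Start → x x Start gives x x Start | x x. W → x Z gives x Z | x.

Start -> x | Z | x x Start | x x | z | ε; Y -> z | Z | x W; Z -> z | y | Y | Start; W -> x y | x Z | x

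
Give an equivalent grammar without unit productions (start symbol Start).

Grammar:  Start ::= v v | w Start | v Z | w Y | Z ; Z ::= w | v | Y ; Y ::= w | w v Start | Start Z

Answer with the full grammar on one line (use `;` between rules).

Unit pairs: Start ⇒* {Y, Z}; Z ⇒* {Y}.
For every A with A ⇒* B via unit rules, add B's non-unit alternatives to A; then delete every rule of the form X → Y.

Start ::= w | v | v v | w Start | v Z | w Y | w v Start | Start Z; Z ::= w | v | w v Start | Start Z; Y ::= w | w v Start | Start Z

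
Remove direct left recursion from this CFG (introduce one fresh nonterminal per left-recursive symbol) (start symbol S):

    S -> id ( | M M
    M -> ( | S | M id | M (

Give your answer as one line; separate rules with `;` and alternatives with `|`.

S -> id ( | M M; M -> ( M' | S M'; M' -> id M' | ( M' | ε

Directly left-recursive nonterminal: M.
For M: α = {id, (}, β = {(, S}. Rewrite as M → β M' and M' → α M' | ε.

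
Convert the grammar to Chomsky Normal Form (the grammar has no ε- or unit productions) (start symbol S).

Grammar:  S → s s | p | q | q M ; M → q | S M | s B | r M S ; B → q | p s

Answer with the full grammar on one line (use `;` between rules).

Introduce a nonterminal for each terminal appearing in a rule of length ≥ 2: X1 → s, X2 → q, X3 → r, X4 → p.
Binarize each right-hand side of length ≥ 3 by chaining fresh nonterminals (Y1, Y2, …): affected rules were M → X3 M S.

S → X1 X1 | p | q | X2 M; M → q | S M | X1 B | X3 Y1; B → q | X4 X1; X1 → s; X2 → q; X3 → r; X4 → p; Y1 → M S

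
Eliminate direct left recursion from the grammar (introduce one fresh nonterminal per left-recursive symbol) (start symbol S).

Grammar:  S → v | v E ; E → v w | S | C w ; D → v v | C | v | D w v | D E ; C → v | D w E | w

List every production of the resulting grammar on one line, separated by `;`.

Left recursion appears on D.
For D: α = {w v, E}, β = {v v, C, v}. Rewrite as D → β D' and D' → α D' | ε.

S → v | v E; E → v w | S | C w; D → v v D' | C D' | v D'; C → v | D w E | w; D' → w v D' | E D' | ε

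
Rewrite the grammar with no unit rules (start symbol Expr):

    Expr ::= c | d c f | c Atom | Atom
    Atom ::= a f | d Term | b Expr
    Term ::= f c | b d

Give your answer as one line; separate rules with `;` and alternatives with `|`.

Expr ::= a f | d Term | b Expr | c | d c f | c Atom; Atom ::= a f | d Term | b Expr; Term ::= f c | b d

Unit pairs: Expr ⇒* {Atom}.
Replace each nonterminal's rules with the union of the non-unit rules of every nonterminal it unit-derives.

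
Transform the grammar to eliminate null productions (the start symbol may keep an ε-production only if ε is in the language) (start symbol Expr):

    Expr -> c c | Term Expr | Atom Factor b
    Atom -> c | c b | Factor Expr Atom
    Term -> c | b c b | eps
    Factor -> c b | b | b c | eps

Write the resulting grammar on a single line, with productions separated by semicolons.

Expr -> c c | Term Expr | Atom Factor b | Atom b; Atom -> c | c b | Factor Expr Atom | Expr Atom; Term -> c | b c b; Factor -> c b | b | b c

The nullable symbols are {Factor, Term}.
ε ∉ L(G), so no ε-production is kept.
Expand every rule over subsets of its nullable positions: Expr → Atom Factor b gives Atom Factor b | Atom b. Atom → Factor Expr Atom gives Factor Expr Atom | Expr Atom.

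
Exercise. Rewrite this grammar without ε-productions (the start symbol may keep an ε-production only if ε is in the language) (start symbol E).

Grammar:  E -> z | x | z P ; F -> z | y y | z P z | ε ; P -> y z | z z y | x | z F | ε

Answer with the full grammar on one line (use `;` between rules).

The nullable symbols are {F, P}.
ε ∉ L(G), so no ε-production is kept.
For each production, add variants omitting each subset of nullable occurrences: F → z P z gives z P z | z z. P → z F gives z F | z.

E -> z | x | z P; F -> z | y y | z P z | z z; P -> y z | z z y | x | z F | z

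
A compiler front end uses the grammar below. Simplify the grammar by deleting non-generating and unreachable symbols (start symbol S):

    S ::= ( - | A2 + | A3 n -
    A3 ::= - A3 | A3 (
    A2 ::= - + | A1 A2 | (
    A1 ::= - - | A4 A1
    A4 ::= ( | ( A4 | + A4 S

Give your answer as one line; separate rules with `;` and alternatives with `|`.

S ::= ( - | A2 +; A2 ::= - + | A1 A2 | (; A1 ::= - - | A4 A1; A4 ::= ( | ( A4 | + A4 S

Generating nonterminals: {A1, A2, A4, S}.
Reachable from S after that: {A1, A2, A4, S}.
Removed useless symbols: {A3} and every production mentioning them.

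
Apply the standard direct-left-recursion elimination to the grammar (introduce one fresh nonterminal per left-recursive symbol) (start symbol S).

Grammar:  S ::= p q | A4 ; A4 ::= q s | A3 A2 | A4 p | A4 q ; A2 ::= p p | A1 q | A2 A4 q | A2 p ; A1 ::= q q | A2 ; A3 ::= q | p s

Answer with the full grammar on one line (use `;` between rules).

S ::= p q | A4; A4 ::= q s A4' | A3 A2 A4'; A2 ::= p p A2' | A1 q A2'; A1 ::= q q | A2; A3 ::= q | p s; A4' ::= p A4' | q A4' | epsilon; A2' ::= A4 q A2' | p A2' | epsilon

Directly left-recursive nonterminals: A4, A2.
For A4: α = {p, q}, β = {q s, A3 A2}. Rewrite as A4 → β A4' and A4' → α A4' | ε.
For A2: α = {A4 q, p}, β = {p p, A1 q}. Rewrite as A2 → β A2' and A2' → α A2' | ε.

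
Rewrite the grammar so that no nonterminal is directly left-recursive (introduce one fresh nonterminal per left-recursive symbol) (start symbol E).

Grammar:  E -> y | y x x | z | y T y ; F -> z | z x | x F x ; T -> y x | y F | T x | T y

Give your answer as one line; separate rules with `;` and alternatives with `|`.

E -> y | y x x | z | y T y; F -> z | z x | x F x; T -> y x T' | y F T'; T' -> x T' | y T' | ε

Left recursion appears on T.
For T: α = {x, y}, β = {y x, y F}. Rewrite as T → β T' and T' → α T' | ε.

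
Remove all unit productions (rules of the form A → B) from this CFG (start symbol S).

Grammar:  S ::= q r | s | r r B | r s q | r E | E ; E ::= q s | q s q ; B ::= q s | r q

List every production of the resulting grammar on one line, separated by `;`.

S ::= q s | q s q | q r | s | r r B | r s q | r E; E ::= q s | q s q; B ::= q s | r q

Unit pairs: S ⇒* {E}.
For every A with A ⇒* B via unit rules, add B's non-unit alternatives to A; then delete every rule of the form X → Y.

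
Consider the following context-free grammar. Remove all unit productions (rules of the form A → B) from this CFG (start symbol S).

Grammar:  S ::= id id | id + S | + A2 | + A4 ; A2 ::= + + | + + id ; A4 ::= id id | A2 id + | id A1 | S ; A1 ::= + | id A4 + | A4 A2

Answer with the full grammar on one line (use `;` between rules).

Unit pairs: A4 ⇒* {S}.
Replace each nonterminal's rules with the union of the non-unit rules of every nonterminal it unit-derives.

S ::= id id | id + S | + A2 | + A4; A2 ::= + + | + + id; A4 ::= id id | A2 id + | id A1 | id + S | + A2 | + A4; A1 ::= + | id A4 + | A4 A2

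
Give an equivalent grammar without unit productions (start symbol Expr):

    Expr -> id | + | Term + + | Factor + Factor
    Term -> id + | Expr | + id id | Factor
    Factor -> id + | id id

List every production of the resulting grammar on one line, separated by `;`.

Expr -> id | + | Term + + | Factor + Factor; Term -> id + | + id id | id id | id | + | Term + + | Factor + Factor; Factor -> id + | id id

Unit pairs: Term ⇒* {Expr, Factor}.
For every A with A ⇒* B via unit rules, add B's non-unit alternatives to A; then delete every rule of the form X → Y.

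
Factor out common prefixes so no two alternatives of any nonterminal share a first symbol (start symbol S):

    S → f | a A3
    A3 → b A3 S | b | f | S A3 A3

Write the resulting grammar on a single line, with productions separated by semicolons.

S → f | a A3; A3 → f | S A3 A3 | b A3'; A3' → A3 S | eps

A3 has alternatives sharing prefix 'b': factor to A3 → b A3' with A3' → A3 S | ε.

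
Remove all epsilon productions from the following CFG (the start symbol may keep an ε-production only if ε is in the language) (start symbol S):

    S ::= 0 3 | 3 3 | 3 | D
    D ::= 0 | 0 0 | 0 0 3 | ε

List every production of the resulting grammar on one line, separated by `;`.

S ::= 0 3 | 3 3 | 3 | D | ε; D ::= 0 | 0 0 | 0 0 3

The nullable symbols are {D, S}.
ε ∈ L(G) since S is nullable, so keep S → ε.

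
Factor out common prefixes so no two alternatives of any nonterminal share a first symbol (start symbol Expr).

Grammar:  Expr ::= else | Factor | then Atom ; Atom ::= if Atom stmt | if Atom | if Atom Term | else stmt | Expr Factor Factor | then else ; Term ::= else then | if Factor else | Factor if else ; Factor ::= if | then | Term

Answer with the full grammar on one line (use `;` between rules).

Expr ::= else | Factor | then Atom; Atom ::= else stmt | Expr Factor Factor | then else | if Atom Atom1; Term ::= else then | if Factor else | Factor if else; Factor ::= if | then | Term; Atom1 ::= stmt | epsilon | Term

Atom has alternatives sharing prefix 'if Atom': factor to Atom → if Atom Atom1 with Atom1 → stmt | ε | Term.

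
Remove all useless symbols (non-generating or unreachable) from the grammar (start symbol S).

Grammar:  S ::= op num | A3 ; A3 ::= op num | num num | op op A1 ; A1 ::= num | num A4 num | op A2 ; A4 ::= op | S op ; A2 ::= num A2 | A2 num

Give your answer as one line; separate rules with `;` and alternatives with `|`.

S ::= op num | A3; A3 ::= op num | num num | op op A1; A1 ::= num | num A4 num; A4 ::= op | S op

Generating nonterminals: {A1, A3, A4, S}.
Reachable from S after that: {A1, A3, A4, S}.
Removed useless symbols: {A2} and every production mentioning them.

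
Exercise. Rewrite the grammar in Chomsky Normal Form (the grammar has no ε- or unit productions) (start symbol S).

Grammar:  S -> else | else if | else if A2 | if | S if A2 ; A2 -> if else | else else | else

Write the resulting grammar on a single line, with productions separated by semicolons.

S -> else | X1 X2 | X1 Y1 | if | S Y2; A2 -> X2 X1 | X1 X1 | else; X1 -> else; X2 -> if; Y1 -> X2 A2; Y2 -> X2 A2

Introduce a nonterminal for each terminal appearing in a rule of length ≥ 2: X1 → else, X2 → if.
Binarize each right-hand side of length ≥ 3 by chaining fresh nonterminals (Y1, Y2, …): affected rules were S → X1 X2 A2; S → S X2 A2.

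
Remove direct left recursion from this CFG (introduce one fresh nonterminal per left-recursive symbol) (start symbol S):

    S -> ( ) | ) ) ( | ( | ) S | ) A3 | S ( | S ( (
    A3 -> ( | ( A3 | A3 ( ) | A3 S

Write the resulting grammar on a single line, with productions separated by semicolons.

S -> ( ) S' | ) ) ( S' | ( S' | ) S S' | ) A3 S'; A3 -> ( A3' | ( A3 A3'; S' -> ( S' | ( ( S' | ε; A3' -> ( ) A3' | S A3' | ε

S, A3 are directly left-recursive.
For S: α = {(, ( (}, β = {( ), ) ) (, (, ) S, ) A3}. Rewrite as S → β S' and S' → α S' | ε.
For A3: α = {( ), S}, β = {(, ( A3}. Rewrite as A3 → β A3' and A3' → α A3' | ε.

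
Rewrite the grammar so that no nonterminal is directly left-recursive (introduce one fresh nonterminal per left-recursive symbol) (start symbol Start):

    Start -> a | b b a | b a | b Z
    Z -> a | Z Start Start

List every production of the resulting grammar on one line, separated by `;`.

Directly left-recursive nonterminal: Z.
For Z: α = {Start Start}, β = {a}. Rewrite as Z → β Z1 and Z1 → α Z1 | ε.

Start -> a | b b a | b a | b Z; Z -> a Z1; Z1 -> Start Start Z1 | ε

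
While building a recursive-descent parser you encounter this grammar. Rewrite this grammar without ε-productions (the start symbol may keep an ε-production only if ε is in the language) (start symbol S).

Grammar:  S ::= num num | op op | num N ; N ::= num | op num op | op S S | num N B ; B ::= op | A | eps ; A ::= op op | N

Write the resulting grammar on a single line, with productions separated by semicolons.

Nullable set = {B}.
ε ∉ L(G), so no ε-production is kept.
For each production, add variants omitting each subset of nullable occurrences: N → num N B gives num N B | num N.

S ::= num num | op op | num N; N ::= num | op num op | op S S | num N B | num N; B ::= op | A; A ::= op op | N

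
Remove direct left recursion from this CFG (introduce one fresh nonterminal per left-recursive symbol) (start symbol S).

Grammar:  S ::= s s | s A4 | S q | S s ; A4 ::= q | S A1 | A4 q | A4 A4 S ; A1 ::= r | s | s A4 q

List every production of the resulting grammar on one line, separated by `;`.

S ::= s s S' | s A4 S'; A4 ::= q A4' | S A1 A4'; A1 ::= r | s | s A4 q; S' ::= q S' | s S' | ε; A4' ::= q A4' | A4 S A4' | ε

S, A4 are directly left-recursive.
For S: α = {q, s}, β = {s s, s A4}. Rewrite as S → β S' and S' → α S' | ε.
For A4: α = {q, A4 S}, β = {q, S A1}. Rewrite as A4 → β A4' and A4' → α A4' | ε.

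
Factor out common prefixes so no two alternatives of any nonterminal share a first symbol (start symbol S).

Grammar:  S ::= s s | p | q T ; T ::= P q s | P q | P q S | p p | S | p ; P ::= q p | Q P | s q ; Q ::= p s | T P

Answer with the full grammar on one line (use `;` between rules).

S ::= s s | p | q T; T ::= S | P q T' | p T''; P ::= q p | Q P | s q; Q ::= p s | T P; T' ::= s | eps | S; T'' ::= p | eps

T has alternatives sharing prefix 'P q': factor to T → P q T' with T' → s | ε | S.
T has alternatives sharing prefix 'p': factor to T → p T'' with T'' → p | ε.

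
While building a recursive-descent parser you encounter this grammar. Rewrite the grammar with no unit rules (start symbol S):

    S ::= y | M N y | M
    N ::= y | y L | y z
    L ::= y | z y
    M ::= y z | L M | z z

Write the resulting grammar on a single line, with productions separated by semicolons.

S ::= y | M N y | y z | L M | z z; N ::= y | y L | y z; L ::= y | z y; M ::= y z | L M | z z

Unit pairs: S ⇒* {M}.
For every A with A ⇒* B via unit rules, add B's non-unit alternatives to A; then delete every rule of the form X → Y.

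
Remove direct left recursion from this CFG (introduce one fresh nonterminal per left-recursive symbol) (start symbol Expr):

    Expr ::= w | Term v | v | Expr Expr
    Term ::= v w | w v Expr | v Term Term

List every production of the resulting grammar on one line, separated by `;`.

Directly left-recursive nonterminal: Expr.
For Expr: α = {Expr}, β = {w, Term v, v}. Rewrite as Expr → β Expr1 and Expr1 → α Expr1 | ε.

Expr ::= w Expr1 | Term v Expr1 | v Expr1; Term ::= v w | w v Expr | v Term Term; Expr1 ::= Expr Expr1 | ε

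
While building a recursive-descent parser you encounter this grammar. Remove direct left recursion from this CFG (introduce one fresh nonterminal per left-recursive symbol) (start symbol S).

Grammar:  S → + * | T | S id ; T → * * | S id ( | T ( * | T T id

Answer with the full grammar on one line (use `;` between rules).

S, T are directly left-recursive.
For S: α = {id}, β = {+ *, T}. Rewrite as S → β S' and S' → α S' | ε.
For T: α = {( *, T id}, β = {* *, S id (}. Rewrite as T → β T' and T' → α T' | ε.

S → + * S' | T S'; T → * * T' | S id ( T'; S' → id S' | ε; T' → ( * T' | T id T' | ε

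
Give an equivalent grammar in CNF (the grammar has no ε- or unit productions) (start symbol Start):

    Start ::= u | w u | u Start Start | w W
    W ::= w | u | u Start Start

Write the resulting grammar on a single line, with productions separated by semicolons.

Start ::= u | X1 X2 | X2 Y1 | X1 W; W ::= w | u | X2 Y2; X1 ::= w; X2 ::= u; Y1 ::= Start Start; Y2 ::= Start Start

Introduce a nonterminal for each terminal appearing in a rule of length ≥ 2: X1 → w, X2 → u.
Binarize each right-hand side of length ≥ 3 by chaining fresh nonterminals (Y1, Y2, …): affected rules were Start → X2 Start Start; W → X2 Start Start.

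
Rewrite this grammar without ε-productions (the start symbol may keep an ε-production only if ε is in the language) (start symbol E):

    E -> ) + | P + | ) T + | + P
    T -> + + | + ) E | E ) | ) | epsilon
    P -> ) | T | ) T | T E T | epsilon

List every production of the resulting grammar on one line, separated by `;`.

Nullable set = {P, T}.
ε ∉ L(G), so no ε-production is kept.
Add the nullable-subset variants: E → P + gives P + | +. P → T E T gives T E T | T E | E T | E.

E -> ) + | P + | + | ) T + | + P; T -> + + | + ) E | E ) | ); P -> ) | T | ) T | T E T | T E | E T | E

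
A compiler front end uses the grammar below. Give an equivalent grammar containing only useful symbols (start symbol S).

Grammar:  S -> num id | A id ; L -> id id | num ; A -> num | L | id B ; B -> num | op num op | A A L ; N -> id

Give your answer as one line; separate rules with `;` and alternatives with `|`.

S -> num id | A id; L -> id id | num; A -> num | L | id B; B -> num | op num op | A A L

Generating nonterminals: {A, B, L, N, S}.
Reachable from S after that: {A, B, L, S}.
Removed useless symbols: {N} and every production mentioning them.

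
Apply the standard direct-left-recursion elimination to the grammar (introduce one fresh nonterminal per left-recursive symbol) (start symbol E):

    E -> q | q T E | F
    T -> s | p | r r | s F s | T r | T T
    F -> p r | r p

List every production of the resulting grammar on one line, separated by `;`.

E -> q | q T E | F; T -> s T' | p T' | r r T' | s F s T'; F -> p r | r p; T' -> r T' | T T' | ε

Left recursion appears on T.
For T: α = {r, T}, β = {s, p, r r, s F s}. Rewrite as T → β T' and T' → α T' | ε.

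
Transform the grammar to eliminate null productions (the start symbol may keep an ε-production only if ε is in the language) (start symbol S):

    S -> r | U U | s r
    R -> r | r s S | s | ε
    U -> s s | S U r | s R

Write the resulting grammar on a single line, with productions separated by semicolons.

S -> r | U U | s r; R -> r | r s S | s; U -> s s | S U r | s R | s

The nullable symbols are {R}.
ε ∉ L(G), so no ε-production is kept.
Add the nullable-subset variants: U → s R gives s R | s.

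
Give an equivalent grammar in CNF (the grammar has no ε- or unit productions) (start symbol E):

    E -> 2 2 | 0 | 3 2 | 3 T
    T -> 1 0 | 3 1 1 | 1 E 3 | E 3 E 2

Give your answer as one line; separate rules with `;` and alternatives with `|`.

E -> X1 X1 | 0 | X2 X1 | X2 T; T -> X3 X4 | X2 Y1 | X3 Y2 | E Y3; X1 -> 2; X2 -> 3; X3 -> 1; X4 -> 0; Y1 -> X3 X3; Y2 -> E X2; Y3 -> X2 Y4; Y4 -> E X1

Introduce a nonterminal for each terminal appearing in a rule of length ≥ 2: X1 → 2, X2 → 3, X3 → 1, X4 → 0.
Binarize each right-hand side of length ≥ 3 by chaining fresh nonterminals (Y1, Y2, …): affected rules were T → X2 X3 X3; T → X3 E X2; T → E X2 E X1.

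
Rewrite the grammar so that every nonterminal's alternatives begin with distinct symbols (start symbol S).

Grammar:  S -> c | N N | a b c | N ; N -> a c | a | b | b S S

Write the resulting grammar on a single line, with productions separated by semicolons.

S -> c | a b c | N S'; N -> a N' | b N''; S' -> N | epsilon; N' -> c | epsilon; N'' -> epsilon | S S

S has alternatives sharing prefix 'N': factor to S → N S' with S' → N | ε.
N has alternatives sharing prefix 'a': factor to N → a N' with N' → c | ε.
N has alternatives sharing prefix 'b': factor to N → b N'' with N'' → ε | S S.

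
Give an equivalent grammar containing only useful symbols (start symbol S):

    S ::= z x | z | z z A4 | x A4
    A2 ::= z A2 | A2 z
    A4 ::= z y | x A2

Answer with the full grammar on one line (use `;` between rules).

S ::= z x | z | z z A4 | x A4; A4 ::= z y

Generating nonterminals: {A4, S}.
Reachable from S after that: {A4, S}.
Removed useless symbols: {A2} and every production mentioning them.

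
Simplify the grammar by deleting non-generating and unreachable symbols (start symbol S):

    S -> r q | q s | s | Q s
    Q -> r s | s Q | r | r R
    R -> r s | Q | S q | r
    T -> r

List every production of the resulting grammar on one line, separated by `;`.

S -> r q | q s | s | Q s; Q -> r s | s Q | r | r R; R -> r s | Q | S q | r

Generating nonterminals: {Q, R, S, T}.
Reachable from S after that: {Q, R, S}.
Removed useless symbols: {T} and every production mentioning them.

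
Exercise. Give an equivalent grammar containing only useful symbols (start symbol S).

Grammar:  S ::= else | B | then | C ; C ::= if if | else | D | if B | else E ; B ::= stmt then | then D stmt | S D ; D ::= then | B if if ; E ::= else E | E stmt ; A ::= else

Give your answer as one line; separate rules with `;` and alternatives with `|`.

Generating nonterminals: {A, B, C, D, S}.
Reachable from S after that: {B, C, D, S}.
Removed useless symbols: {A, E} and every production mentioning them.

S ::= else | B | then | C; C ::= if if | else | D | if B; B ::= stmt then | then D stmt | S D; D ::= then | B if if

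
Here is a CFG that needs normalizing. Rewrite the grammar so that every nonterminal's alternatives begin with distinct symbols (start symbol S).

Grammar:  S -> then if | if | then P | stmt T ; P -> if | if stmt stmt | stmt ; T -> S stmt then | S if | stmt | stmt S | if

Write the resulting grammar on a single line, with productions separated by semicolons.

S -> if | stmt T | then S'; P -> stmt | if P'; T -> if | S T' | stmt T''; S' -> if | P; P' -> ε | stmt stmt; T' -> stmt then | if; T'' -> ε | S

S has alternatives sharing prefix 'then': factor to S → then S' with S' → if | P.
P has alternatives sharing prefix 'if': factor to P → if P' with P' → ε | stmt stmt.
T has alternatives sharing prefix 'S': factor to T → S T' with T' → stmt then | if.
T has alternatives sharing prefix 'stmt': factor to T → stmt T'' with T'' → ε | S.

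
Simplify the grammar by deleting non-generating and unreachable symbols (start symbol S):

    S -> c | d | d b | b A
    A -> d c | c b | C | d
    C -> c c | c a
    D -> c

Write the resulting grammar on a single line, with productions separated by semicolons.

S -> c | d | d b | b A; A -> d c | c b | C | d; C -> c c | c a

Generating nonterminals: {A, C, D, S}.
Reachable from S after that: {A, C, S}.
Removed useless symbols: {D} and every production mentioning them.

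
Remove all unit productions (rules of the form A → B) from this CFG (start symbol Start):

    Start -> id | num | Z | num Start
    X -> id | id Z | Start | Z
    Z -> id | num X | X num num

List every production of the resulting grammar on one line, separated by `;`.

Start -> id | num X | X num num | num | num Start; X -> id | num X | X num num | num | num Start | id Z; Z -> id | num X | X num num

Unit pairs: Start ⇒* {Z}; X ⇒* {Start, Z}.
For every A with A ⇒* B via unit rules, add B's non-unit alternatives to A; then delete every rule of the form X → Y.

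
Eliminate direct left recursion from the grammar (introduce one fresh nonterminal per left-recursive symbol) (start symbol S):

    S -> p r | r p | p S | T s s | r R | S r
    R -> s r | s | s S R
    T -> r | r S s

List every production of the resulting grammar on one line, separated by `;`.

S -> p r S' | r p S' | p S S' | T s s S' | r R S'; R -> s r | s | s S R; T -> r | r S s; S' -> r S' | ε

S is directly left-recursive.
For S: α = {r}, β = {p r, r p, p S, T s s, r R}. Rewrite as S → β S' and S' → α S' | ε.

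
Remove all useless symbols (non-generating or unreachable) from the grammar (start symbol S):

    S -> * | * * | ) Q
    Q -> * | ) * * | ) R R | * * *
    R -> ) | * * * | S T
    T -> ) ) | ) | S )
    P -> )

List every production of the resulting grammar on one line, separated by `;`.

S -> * | * * | ) Q; Q -> * | ) * * | ) R R | * * *; R -> ) | * * * | S T; T -> ) ) | ) | S )

Generating nonterminals: {P, Q, R, S, T}.
Reachable from S after that: {Q, R, S, T}.
Removed useless symbols: {P} and every production mentioning them.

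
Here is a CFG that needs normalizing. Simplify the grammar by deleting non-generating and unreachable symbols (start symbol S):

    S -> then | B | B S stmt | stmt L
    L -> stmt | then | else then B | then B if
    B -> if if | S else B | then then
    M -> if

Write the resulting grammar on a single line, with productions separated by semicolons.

Generating nonterminals: {B, L, M, S}.
Reachable from S after that: {B, L, S}.
Removed useless symbols: {M} and every production mentioning them.

S -> then | B | B S stmt | stmt L; L -> stmt | then | else then B | then B if; B -> if if | S else B | then then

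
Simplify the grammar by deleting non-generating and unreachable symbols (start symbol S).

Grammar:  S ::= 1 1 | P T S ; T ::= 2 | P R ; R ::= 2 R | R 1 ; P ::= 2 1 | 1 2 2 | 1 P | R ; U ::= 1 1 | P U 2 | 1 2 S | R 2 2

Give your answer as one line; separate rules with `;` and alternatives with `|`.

S ::= 1 1 | P T S; T ::= 2; P ::= 2 1 | 1 2 2 | 1 P

Generating nonterminals: {P, S, T, U}.
Reachable from S after that: {P, S, T}.
Removed useless symbols: {R, U} and every production mentioning them.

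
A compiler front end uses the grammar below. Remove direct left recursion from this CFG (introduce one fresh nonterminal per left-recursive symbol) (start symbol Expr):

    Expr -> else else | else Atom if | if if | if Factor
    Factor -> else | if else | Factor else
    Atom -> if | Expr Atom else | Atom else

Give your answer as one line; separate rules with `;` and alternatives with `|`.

Expr -> else else | else Atom if | if if | if Factor; Factor -> else Factor1 | if else Factor1; Atom -> if Atom1 | Expr Atom else Atom1; Factor1 -> else Factor1 | ε; Atom1 -> else Atom1 | ε

Factor, Atom are directly left-recursive.
For Factor: α = {else}, β = {else, if else}. Rewrite as Factor → β Factor1 and Factor1 → α Factor1 | ε.
For Atom: α = {else}, β = {if, Expr Atom else}. Rewrite as Atom → β Atom1 and Atom1 → α Atom1 | ε.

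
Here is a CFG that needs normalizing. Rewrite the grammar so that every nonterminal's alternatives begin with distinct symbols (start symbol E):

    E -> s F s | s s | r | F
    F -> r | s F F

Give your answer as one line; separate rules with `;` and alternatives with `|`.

E -> r | F | s E'; F -> r | s F F; E' -> F s | s

E has alternatives sharing prefix 's': factor to E → s E' with E' → F s | s.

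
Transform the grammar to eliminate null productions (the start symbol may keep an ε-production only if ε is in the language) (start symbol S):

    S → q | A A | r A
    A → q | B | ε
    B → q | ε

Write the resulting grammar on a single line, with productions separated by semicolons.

Nullable set = {A, B, S}.
ε ∈ L(G) since S is nullable, so keep S → ε.
Add the nullable-subset variants: S → A A gives A A | A. S → r A gives r A | r.

S → q | A A | A | r A | r | ε; A → q | B; B → q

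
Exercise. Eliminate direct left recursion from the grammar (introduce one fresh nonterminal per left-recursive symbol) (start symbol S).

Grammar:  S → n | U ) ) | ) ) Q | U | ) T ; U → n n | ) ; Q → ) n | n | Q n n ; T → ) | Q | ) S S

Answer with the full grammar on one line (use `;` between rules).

Q is directly left-recursive.
For Q: α = {n n}, β = {) n, n}. Rewrite as Q → β Q' and Q' → α Q' | ε.

S → n | U ) ) | ) ) Q | U | ) T; U → n n | ); Q → ) n Q' | n Q'; T → ) | Q | ) S S; Q' → n n Q' | eps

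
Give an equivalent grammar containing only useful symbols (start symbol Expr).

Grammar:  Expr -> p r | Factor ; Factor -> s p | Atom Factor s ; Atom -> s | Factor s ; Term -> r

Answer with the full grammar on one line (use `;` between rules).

Generating nonterminals: {Atom, Expr, Factor, Term}.
Reachable from Expr after that: {Atom, Expr, Factor}.
Removed useless symbols: {Term} and every production mentioning them.

Expr -> p r | Factor; Factor -> s p | Atom Factor s; Atom -> s | Factor s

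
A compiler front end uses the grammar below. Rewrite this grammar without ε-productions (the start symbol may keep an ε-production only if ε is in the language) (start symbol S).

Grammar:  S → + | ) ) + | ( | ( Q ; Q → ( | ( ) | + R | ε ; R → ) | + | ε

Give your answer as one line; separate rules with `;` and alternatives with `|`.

S → + | ) ) + | ( | ( Q; Q → ( | ( ) | + R | +; R → ) | +

The nullable symbols are {Q, R}.
ε ∉ L(G), so no ε-production is kept.
For each production, add variants omitting each subset of nullable occurrences: Q → + R gives + R | +.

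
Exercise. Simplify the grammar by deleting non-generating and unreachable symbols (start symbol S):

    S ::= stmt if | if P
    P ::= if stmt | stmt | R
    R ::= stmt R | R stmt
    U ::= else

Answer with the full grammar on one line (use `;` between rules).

Generating nonterminals: {P, S, U}.
Reachable from S after that: {P, S}.
Removed useless symbols: {R, U} and every production mentioning them.

S ::= stmt if | if P; P ::= if stmt | stmt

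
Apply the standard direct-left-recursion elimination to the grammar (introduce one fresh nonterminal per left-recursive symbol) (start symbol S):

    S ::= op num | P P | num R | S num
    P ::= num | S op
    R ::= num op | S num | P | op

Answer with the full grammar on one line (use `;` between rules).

S ::= op num S' | P P S' | num R S'; P ::= num | S op; R ::= num op | S num | P | op; S' ::= num S' | ε

Left recursion appears on S.
For S: α = {num}, β = {op num, P P, num R}. Rewrite as S → β S' and S' → α S' | ε.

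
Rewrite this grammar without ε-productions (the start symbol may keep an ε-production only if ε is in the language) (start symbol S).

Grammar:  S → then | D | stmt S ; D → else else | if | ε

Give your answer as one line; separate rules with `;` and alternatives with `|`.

S → then | D | stmt S | stmt | ε; D → else else | if

Nullable set = {D, S}.
ε ∈ L(G) since S is nullable, so keep S → ε.
Expand every rule over subsets of its nullable positions: S → stmt S gives stmt S | stmt.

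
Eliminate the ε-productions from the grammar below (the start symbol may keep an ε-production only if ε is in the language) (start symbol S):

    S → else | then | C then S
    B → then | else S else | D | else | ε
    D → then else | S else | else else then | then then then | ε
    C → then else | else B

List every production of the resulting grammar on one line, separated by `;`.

S → else | then | C then S; B → then | else S else | D | else; D → then else | S else | else else then | then then then; C → then else | else B | else

Nullable set = {B, D}.
ε ∉ L(G), so no ε-production is kept.
Add the nullable-subset variants: C → else B gives else B | else.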